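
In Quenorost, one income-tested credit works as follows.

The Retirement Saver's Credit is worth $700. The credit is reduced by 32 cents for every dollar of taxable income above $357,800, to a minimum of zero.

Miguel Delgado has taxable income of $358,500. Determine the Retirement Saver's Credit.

$476

Retirement Saver's Credit: 32% of the $700 excess over $357,800 is $224; credit = $700 − $224 = $476.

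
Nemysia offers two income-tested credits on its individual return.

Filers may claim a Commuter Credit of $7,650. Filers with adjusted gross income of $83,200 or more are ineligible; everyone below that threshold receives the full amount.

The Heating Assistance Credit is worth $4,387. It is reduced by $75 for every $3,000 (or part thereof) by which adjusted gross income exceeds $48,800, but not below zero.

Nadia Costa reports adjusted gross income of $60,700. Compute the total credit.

Commuter Credit: $60,700 is below the $83,200 cutoff, so the full $7,650 applies.
Heating Assistance Credit: income exceeds $48,800 by $11,900, which is 4 full-or-partial $3,000 increments; reduction = 4 × $75 = $300, leaving $4,087.
Total: $7,650 + $4,087 = $11,737.

$11,737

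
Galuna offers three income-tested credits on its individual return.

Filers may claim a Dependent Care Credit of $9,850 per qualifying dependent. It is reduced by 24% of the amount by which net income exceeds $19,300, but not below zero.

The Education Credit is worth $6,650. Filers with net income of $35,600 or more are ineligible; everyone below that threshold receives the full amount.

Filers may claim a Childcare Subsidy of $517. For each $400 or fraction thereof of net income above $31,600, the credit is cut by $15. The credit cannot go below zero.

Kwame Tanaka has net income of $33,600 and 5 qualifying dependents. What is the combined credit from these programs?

Dependent Care Credit: base = 5 × $9,850 = $49,250. 24% of the $14,300 excess over $19,300 is $3,432; credit = $49,250 − $3,432 = $45,818.
Education Credit: $33,600 is below the $35,600 cutoff, so the full $6,650 applies.
Childcare Subsidy: income exceeds $31,600 by $2,000, which is 5 full-or-partial $400 increments; reduction = 5 × $15 = $75, leaving $442.
Total: $45,818 + $6,650 + $442 = $52,910.

$52,910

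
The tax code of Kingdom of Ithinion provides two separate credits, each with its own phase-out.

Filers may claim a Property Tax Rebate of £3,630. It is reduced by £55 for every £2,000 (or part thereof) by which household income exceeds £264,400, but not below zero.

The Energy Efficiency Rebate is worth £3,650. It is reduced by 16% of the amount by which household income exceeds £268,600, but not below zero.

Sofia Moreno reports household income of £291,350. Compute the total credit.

£2,870

Property Tax Rebate: income exceeds £264,400 by £26,950, which is 14 full-or-partial £2,000 increments; reduction = 14 × £55 = £770, leaving £2,860.
Energy Efficiency Rebate: 16% of the £22,750 excess over £268,600 is £3,640; credit = £3,650 − £3,640 = £10.
Total: £2,860 + £10 = £2,870.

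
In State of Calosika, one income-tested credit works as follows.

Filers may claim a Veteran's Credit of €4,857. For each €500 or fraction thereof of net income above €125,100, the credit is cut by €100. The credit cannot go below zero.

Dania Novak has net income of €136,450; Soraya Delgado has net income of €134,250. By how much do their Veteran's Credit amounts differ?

Dania (€136,450): Veteran's Credit: income exceeds €125,100 by €11,350, which is 23 full-or-partial €500 increments; reduction = 23 × €100 = €2,300, leaving €2,557.
Soraya (€134,250): Veteran's Credit: income exceeds €125,100 by €9,150, which is 19 full-or-partial €500 increments; reduction = 19 × €100 = €1,900, leaving €2,957.
Difference: |€2,557 − €2,957| = €400.

€400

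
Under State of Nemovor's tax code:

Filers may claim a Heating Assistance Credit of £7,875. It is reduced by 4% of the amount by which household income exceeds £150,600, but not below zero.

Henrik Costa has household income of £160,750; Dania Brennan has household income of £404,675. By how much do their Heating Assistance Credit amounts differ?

Henrik (£160,750): Heating Assistance Credit: 4% of the £10,150 excess over £150,600 is £406; credit = £7,875 − £406 = £7,469.
Dania (£404,675): Heating Assistance Credit: 4% of the £254,075 excess over £150,600 is £10,163 ≥ base, so the credit is £0.
Difference: |£7,469 − £0| = £7,469.

£7,469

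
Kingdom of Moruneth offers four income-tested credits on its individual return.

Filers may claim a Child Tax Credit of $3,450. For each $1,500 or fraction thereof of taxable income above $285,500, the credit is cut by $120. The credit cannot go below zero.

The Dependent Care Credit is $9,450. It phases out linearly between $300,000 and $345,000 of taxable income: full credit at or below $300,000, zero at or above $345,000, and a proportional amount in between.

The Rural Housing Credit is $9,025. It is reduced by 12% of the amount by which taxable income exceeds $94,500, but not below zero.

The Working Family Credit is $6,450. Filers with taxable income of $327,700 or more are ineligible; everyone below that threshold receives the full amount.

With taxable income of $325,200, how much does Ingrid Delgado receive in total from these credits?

Child Tax Credit: income exceeds $285,500 by $39,700, which is 27 full-or-partial $1,500 increments; reduction = 27 × $120 = $3,240, leaving $210.
Dependent Care Credit: $325,200 is $25,200 into a $45,000 phase-out range, leaving 19,800/45,000 of the credit: $9,450 × 19,800/45,000 = $4,158.
Rural Housing Credit: 12% of the $230,700 excess over $94,500 is $27,684 ≥ base, so the credit is $0.
Working Family Credit: $325,200 is below the $327,700 cutoff, so the full $6,450 applies.
Total: $210 + $4,158 + $0 + $6,450 = $10,818.

$10,818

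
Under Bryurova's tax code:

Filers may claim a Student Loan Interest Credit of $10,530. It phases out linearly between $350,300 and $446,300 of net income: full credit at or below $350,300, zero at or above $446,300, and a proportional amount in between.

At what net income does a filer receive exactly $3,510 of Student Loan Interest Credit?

$3,510 is 3,510/10,530 of the full $10,530, so 7,020/10,530 of the $96,000 range has been used: income = $350,300 + $96,000 × 7,020/10,530 = $414,300.

$414,300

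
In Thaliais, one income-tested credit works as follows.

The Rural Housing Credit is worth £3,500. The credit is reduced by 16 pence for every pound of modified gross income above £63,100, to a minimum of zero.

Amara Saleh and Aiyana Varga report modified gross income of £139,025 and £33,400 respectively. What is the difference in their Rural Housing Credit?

£3,500

Amara (£139,025): Rural Housing Credit: 16% of the £75,925 excess over £63,100 is £12,148 ≥ base, so the credit is £0.
Aiyana (£33,400): Rural Housing Credit: £33,400 is at or below the £63,100 threshold, so the full £3,500 applies.
Difference: |£0 − £3,500| = £3,500.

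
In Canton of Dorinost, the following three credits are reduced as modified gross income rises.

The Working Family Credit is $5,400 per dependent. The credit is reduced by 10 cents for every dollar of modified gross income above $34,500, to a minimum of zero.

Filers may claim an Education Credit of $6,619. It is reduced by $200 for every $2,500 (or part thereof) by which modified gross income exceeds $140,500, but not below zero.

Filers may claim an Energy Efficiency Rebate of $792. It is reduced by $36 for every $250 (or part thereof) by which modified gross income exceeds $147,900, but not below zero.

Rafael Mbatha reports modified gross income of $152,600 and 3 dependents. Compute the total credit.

$10,117

Working Family Credit: base = 3 × $5,400 = $16,200. 10% of the $118,100 excess over $34,500 is $11,810; credit = $16,200 − $11,810 = $4,390.
Education Credit: income exceeds $140,500 by $12,100, which is 5 full-or-partial $2,500 increments; reduction = 5 × $200 = $1,000, leaving $5,619.
Energy Efficiency Rebate: income exceeds $147,900 by $4,700, which is 19 full-or-partial $250 increments; reduction = 19 × $36 = $684, leaving $108.
Total: $4,390 + $5,619 + $108 = $10,117.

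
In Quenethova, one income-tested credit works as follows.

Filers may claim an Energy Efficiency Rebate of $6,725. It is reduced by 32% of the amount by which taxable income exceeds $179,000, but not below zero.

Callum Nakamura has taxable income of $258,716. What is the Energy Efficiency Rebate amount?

Energy Efficiency Rebate: 32% of the $79,716 excess over $179,000 is $25,509.12 ≥ base, so the credit is $0.

$0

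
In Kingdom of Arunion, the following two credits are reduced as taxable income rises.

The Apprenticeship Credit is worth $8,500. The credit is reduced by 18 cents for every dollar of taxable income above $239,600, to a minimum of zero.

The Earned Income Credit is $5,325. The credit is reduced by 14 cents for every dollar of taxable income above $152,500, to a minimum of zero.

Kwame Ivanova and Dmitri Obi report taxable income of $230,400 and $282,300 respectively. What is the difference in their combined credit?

Kwame ($230,400): Apprenticeship Credit: $230,400 is at or below the $239,600 threshold, so the full $8,500 applies. Earned Income Credit: 14% of the $77,900 excess over $152,500 is $10,906 ≥ base, so the credit is $0. total $8,500 + $0 = $8,500
Dmitri ($282,300): Apprenticeship Credit: 18% of the $42,700 excess over $239,600 is $7,686; credit = $8,500 − $7,686 = $814. Earned Income Credit: 14% of the $129,800 excess over $152,500 is $18,172 ≥ base, so the credit is $0. total $814 + $0 = $814
Difference: |$8,500 − $814| = $7,686.

$7,686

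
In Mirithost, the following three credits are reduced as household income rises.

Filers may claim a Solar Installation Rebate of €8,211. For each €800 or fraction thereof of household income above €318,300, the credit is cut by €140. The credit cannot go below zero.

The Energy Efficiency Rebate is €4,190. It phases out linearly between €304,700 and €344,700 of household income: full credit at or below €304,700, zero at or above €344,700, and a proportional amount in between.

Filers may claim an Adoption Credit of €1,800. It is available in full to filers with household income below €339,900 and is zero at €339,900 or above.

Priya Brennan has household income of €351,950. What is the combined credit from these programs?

€2,191

Solar Installation Rebate: income exceeds €318,300 by €33,650, which is 43 full-or-partial €800 increments; reduction = 43 × €140 = €6,020, leaving €2,191.
Energy Efficiency Rebate: €351,950 is at or above €344,700, so the credit is €0.
Adoption Credit: €351,950 meets or exceeds the €339,900 cutoff, so the credit is €0.
Total: €2,191 + €0 + €0 = €2,191.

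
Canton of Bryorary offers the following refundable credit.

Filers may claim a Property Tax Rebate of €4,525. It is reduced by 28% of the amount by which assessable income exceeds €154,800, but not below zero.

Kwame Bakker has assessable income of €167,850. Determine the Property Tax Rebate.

Property Tax Rebate: 28% of the €13,050 excess over €154,800 is €3,654; credit = €4,525 − €3,654 = €871.

€871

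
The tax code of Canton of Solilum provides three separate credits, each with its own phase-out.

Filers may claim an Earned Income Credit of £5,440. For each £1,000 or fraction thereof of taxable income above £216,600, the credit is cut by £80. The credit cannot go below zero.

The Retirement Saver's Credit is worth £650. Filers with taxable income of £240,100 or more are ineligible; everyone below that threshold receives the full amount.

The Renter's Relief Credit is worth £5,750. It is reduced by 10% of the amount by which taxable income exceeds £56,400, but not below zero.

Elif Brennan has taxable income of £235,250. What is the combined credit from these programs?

£4,570

Earned Income Credit: income exceeds £216,600 by £18,650, which is 19 full-or-partial £1,000 increments; reduction = 19 × £80 = £1,520, leaving £3,920.
Retirement Saver's Credit: £235,250 is below the £240,100 cutoff, so the full £650 applies.
Renter's Relief Credit: 10% of the £178,850 excess over £56,400 is £17,885 ≥ base, so the credit is £0.
Total: £3,920 + £650 + £0 = £4,570.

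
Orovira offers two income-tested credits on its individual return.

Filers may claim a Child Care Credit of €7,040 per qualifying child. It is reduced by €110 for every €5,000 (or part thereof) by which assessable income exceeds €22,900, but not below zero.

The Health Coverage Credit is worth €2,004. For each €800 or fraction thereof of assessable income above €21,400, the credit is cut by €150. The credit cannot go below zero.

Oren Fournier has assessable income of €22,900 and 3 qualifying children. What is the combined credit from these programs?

Child Care Credit: base = 3 × €7,040 = €21,120. €22,900 is at or below the €22,900 threshold, so the full €21,120 applies.
Health Coverage Credit: income exceeds €21,400 by €1,500, which is 2 full-or-partial €800 increments; reduction = 2 × €150 = €300, leaving €1,704.
Total: €21,120 + €1,704 = €22,824.

€22,824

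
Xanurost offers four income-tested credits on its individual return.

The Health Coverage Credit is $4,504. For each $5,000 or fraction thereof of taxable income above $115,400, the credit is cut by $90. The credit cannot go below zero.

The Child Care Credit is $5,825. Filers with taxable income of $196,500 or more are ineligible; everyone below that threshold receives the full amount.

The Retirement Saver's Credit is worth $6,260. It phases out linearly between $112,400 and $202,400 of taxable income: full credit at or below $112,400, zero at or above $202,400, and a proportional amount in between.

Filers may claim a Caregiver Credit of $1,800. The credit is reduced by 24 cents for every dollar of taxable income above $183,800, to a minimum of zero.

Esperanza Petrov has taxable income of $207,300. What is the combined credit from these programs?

$2,794

Health Coverage Credit: income exceeds $115,400 by $91,900, which is 19 full-or-partial $5,000 increments; reduction = 19 × $90 = $1,710, leaving $2,794.
Child Care Credit: $207,300 meets or exceeds the $196,500 cutoff, so the credit is $0.
Retirement Saver's Credit: $207,300 is at or above $202,400, so the credit is $0.
Caregiver Credit: 24% of the $23,500 excess over $183,800 is $5,640 ≥ base, so the credit is $0.
Total: $2,794 + $0 + $0 + $0 = $2,794.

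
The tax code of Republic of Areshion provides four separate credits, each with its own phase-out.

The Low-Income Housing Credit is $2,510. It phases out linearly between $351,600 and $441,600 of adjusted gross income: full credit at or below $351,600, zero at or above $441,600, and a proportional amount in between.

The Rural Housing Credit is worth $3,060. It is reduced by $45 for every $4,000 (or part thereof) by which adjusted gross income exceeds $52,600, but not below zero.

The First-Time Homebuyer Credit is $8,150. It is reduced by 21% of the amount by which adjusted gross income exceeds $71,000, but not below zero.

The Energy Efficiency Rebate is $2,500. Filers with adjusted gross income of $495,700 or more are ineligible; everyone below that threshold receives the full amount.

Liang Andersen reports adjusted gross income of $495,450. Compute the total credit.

Low-Income Housing Credit: $495,450 is at or above $441,600, so the credit is $0.
Rural Housing Credit: income exceeds $52,600 by $442,850 → 111 increments × $45 = $4,995 ≥ base, so the credit is $0.
First-Time Homebuyer Credit: 21% of the $424,450 excess over $71,000 is $89,134.50 ≥ base, so the credit is $0.
Energy Efficiency Rebate: $495,450 is below the $495,700 cutoff, so the full $2,500 applies.
Total: $0 + $0 + $0 + $2,500 = $2,500.

$2,500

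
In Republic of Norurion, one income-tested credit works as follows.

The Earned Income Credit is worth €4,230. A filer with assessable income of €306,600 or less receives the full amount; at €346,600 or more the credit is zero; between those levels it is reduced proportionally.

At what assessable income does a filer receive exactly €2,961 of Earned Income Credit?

€318,600

€2,961 is 2,961/4,230 of the full €4,230, so 1,269/4,230 of the €40,000 range has been used: income = €306,600 + €40,000 × 1,269/4,230 = €318,600.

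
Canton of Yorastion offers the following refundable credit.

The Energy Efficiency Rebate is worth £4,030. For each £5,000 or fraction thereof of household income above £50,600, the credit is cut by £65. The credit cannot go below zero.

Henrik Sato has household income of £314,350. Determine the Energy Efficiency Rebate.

£585

Energy Efficiency Rebate: income exceeds £50,600 by £263,750, which is 53 full-or-partial £5,000 increments; reduction = 53 × £65 = £3,445, leaving £585.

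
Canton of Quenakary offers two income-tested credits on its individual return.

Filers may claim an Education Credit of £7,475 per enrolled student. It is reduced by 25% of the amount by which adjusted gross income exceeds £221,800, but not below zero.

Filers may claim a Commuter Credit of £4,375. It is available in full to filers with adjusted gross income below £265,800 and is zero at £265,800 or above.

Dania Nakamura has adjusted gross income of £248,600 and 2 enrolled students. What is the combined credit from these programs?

£12,625

Education Credit: base = 2 × £7,475 = £14,950. 25% of the £26,800 excess over £221,800 is £6,700; credit = £14,950 − £6,700 = £8,250.
Commuter Credit: £248,600 is below the £265,800 cutoff, so the full £4,375 applies.
Total: £8,250 + £4,375 = £12,625.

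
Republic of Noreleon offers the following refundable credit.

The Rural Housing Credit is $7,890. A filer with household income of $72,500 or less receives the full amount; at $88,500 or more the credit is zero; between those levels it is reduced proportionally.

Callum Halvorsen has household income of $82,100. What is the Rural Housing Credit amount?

$3,156

Rural Housing Credit: $82,100 is $9,600 into a $16,000 phase-out range, leaving 6,400/16,000 of the credit: $7,890 × 6,400/16,000 = $3,156.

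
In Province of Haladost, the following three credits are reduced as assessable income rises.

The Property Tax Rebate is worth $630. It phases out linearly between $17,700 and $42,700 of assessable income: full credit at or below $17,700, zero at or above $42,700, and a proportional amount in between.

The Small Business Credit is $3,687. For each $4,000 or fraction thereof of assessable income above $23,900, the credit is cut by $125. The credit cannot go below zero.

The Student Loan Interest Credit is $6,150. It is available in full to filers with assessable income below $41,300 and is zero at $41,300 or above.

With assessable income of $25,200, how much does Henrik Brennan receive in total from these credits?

$10,153

Property Tax Rebate: $25,200 is $7,500 into a $25,000 phase-out range, leaving 17,500/25,000 of the credit: $630 × 17,500/25,000 = $441.
Small Business Credit: income exceeds $23,900 by $1,300, which is 1 full-or-partial $4,000 increment; reduction = 1 × $125 = $125, leaving $3,562.
Student Loan Interest Credit: $25,200 is below the $41,300 cutoff, so the full $6,150 applies.
Total: $441 + $3,562 + $6,150 = $10,153.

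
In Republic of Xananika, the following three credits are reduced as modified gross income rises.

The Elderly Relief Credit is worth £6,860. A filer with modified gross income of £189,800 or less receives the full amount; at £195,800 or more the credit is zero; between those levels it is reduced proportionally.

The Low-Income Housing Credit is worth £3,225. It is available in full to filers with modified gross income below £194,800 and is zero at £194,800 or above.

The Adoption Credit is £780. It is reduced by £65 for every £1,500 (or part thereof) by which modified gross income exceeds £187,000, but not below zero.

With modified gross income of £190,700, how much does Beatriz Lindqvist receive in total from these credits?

Elderly Relief Credit: £190,700 is £900 into a £6,000 phase-out range, leaving 5,100/6,000 of the credit: £6,860 × 5,100/6,000 = £5,831.
Low-Income Housing Credit: £190,700 is below the £194,800 cutoff, so the full £3,225 applies.
Adoption Credit: income exceeds £187,000 by £3,700, which is 3 full-or-partial £1,500 increments; reduction = 3 × £65 = £195, leaving £585.
Total: £5,831 + £3,225 + £585 = £9,641.

£9,641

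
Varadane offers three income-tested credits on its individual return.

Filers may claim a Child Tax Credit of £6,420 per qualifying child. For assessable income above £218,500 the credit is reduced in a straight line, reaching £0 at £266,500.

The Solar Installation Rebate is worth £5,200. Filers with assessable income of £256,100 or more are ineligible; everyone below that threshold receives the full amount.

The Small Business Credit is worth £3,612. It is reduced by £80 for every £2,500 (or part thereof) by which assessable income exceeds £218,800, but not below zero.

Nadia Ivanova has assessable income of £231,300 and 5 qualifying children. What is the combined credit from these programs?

Child Tax Credit: base = 5 × £6,420 = £32,100. £231,300 is £12,800 into a £48,000 phase-out range, leaving 35,200/48,000 of the credit: £32,100 × 35,200/48,000 = £23,540.
Solar Installation Rebate: £231,300 is below the £256,100 cutoff, so the full £5,200 applies.
Small Business Credit: income exceeds £218,800 by £12,500, which is 5 full-or-partial £2,500 increments; reduction = 5 × £80 = £400, leaving £3,212.
Total: £23,540 + £5,200 + £3,212 = £31,952.

£31,952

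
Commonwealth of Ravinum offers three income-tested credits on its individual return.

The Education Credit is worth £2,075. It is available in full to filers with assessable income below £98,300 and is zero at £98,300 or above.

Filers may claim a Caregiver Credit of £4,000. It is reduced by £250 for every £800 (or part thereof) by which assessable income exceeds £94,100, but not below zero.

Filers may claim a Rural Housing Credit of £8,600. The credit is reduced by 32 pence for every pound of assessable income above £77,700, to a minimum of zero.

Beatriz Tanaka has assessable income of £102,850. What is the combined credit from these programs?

Education Credit: £102,850 meets or exceeds the £98,300 cutoff, so the credit is £0.
Caregiver Credit: income exceeds £94,100 by £8,750, which is 11 full-or-partial £800 increments; reduction = 11 × £250 = £2,750, leaving £1,250.
Rural Housing Credit: 32% of the £25,150 excess over £77,700 is £8,048; credit = £8,600 − £8,048 = £552.
Total: £0 + £1,250 + £552 = £1,802.

£1,802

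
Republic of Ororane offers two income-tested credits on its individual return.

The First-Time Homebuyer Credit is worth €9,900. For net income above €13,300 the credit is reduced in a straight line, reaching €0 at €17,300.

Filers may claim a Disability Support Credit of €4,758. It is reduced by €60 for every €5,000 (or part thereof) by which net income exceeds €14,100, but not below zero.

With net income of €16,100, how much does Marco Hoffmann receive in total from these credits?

€7,668

First-Time Homebuyer Credit: €16,100 is €2,800 into a €4,000 phase-out range, leaving 1,200/4,000 of the credit: €9,900 × 1,200/4,000 = €2,970.
Disability Support Credit: income exceeds €14,100 by €2,000, which is 1 full-or-partial €5,000 increment; reduction = 1 × €60 = €60, leaving €4,698.
Total: €2,970 + €4,698 = €7,668.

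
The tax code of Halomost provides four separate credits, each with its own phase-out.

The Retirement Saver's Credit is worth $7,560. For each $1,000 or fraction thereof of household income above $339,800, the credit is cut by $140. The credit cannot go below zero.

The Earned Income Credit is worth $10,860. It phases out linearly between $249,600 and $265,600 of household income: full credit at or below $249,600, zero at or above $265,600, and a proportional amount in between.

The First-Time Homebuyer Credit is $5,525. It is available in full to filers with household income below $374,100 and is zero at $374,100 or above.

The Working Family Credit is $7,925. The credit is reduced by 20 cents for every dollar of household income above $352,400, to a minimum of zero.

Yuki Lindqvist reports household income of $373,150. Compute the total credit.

$12,100

Retirement Saver's Credit: income exceeds $339,800 by $33,350, which is 34 full-or-partial $1,000 increments; reduction = 34 × $140 = $4,760, leaving $2,800.
Earned Income Credit: $373,150 is at or above $265,600, so the credit is $0.
First-Time Homebuyer Credit: $373,150 is below the $374,100 cutoff, so the full $5,525 applies.
Working Family Credit: 20% of the $20,750 excess over $352,400 is $4,150; credit = $7,925 − $4,150 = $3,775.
Total: $2,800 + $0 + $5,525 + $3,775 = $12,100.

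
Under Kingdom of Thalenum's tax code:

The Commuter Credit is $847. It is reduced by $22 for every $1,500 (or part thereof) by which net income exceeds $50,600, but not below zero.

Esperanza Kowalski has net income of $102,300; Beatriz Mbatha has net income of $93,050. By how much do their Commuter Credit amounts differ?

Esperanza ($102,300): Commuter Credit: income exceeds $50,600 by $51,700, which is 35 full-or-partial $1,500 increments; reduction = 35 × $22 = $770, leaving $77.
Beatriz ($93,050): Commuter Credit: income exceeds $50,600 by $42,450, which is 29 full-or-partial $1,500 increments; reduction = 29 × $22 = $638, leaving $209.
Difference: |$77 − $209| = $132.

$132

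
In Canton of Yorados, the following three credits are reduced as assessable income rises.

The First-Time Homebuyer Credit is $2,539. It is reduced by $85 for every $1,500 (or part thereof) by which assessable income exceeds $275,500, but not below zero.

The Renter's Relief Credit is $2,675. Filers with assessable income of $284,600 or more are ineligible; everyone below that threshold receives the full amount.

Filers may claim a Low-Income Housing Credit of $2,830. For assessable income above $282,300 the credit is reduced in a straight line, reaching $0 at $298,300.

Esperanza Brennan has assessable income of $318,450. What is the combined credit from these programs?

First-Time Homebuyer Credit: income exceeds $275,500 by $42,950, which is 29 full-or-partial $1,500 increments; reduction = 29 × $85 = $2,465, leaving $74.
Renter's Relief Credit: $318,450 meets or exceeds the $284,600 cutoff, so the credit is $0.
Low-Income Housing Credit: $318,450 is at or above $298,300, so the credit is $0.
Total: $74 + $0 + $0 = $74.

$74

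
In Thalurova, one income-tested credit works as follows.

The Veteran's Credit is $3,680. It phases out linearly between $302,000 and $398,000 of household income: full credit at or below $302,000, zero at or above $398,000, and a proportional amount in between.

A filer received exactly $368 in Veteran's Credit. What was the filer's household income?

$388,400

$368 is 368/3,680 of the full $3,680, so 3,312/3,680 of the $96,000 range has been used: income = $302,000 + $96,000 × 3,312/3,680 = $388,400.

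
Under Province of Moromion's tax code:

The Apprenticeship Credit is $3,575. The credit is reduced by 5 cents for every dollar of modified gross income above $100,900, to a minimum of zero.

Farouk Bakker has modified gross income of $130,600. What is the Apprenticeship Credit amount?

Apprenticeship Credit: 5% of the $29,700 excess over $100,900 is $1,485; credit = $3,575 − $1,485 = $2,090.

$2,090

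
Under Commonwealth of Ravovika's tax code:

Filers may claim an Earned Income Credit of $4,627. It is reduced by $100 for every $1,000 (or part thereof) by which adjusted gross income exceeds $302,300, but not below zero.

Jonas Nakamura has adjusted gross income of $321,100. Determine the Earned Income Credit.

Earned Income Credit: income exceeds $302,300 by $18,800, which is 19 full-or-partial $1,000 increments; reduction = 19 × $100 = $1,900, leaving $2,727.

$2,727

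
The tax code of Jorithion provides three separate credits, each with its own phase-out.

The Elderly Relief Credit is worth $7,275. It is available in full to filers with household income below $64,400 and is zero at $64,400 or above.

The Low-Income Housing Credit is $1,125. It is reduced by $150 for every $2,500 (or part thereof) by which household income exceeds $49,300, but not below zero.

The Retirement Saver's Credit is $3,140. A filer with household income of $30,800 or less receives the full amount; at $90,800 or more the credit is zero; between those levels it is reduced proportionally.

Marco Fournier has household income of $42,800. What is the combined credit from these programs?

Elderly Relief Credit: $42,800 is below the $64,400 cutoff, so the full $7,275 applies.
Low-Income Housing Credit: $42,800 is at or below the $49,300 threshold, so the full $1,125 applies.
Retirement Saver's Credit: $42,800 is $12,000 into a $60,000 phase-out range, leaving 48,000/60,000 of the credit: $3,140 × 48,000/60,000 = $2,512.
Total: $7,275 + $1,125 + $2,512 = $10,912.

$10,912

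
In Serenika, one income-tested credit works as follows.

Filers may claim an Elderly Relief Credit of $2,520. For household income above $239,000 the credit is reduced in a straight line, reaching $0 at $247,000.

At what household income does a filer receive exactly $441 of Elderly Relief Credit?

$441 is 441/2,520 of the full $2,520, so 2,079/2,520 of the $8,000 range has been used: income = $239,000 + $8,000 × 2,079/2,520 = $245,600.

$245,600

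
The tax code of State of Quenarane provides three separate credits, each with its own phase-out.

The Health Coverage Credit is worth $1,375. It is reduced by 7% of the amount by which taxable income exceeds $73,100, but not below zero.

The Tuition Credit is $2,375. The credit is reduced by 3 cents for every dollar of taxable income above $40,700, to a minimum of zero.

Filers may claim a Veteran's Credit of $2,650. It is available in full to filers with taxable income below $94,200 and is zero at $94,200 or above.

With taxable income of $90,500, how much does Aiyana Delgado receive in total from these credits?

Health Coverage Credit: 7% of the $17,400 excess over $73,100 is $1,218; credit = $1,375 − $1,218 = $157.
Tuition Credit: 3% of the $49,800 excess over $40,700 is $1,494; credit = $2,375 − $1,494 = $881.
Veteran's Credit: $90,500 is below the $94,200 cutoff, so the full $2,650 applies.
Total: $157 + $881 + $2,650 = $3,688.

$3,688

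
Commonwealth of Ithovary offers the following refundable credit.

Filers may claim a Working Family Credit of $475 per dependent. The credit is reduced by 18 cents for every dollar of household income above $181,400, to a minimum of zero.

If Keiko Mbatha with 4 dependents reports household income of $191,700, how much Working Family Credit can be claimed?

Working Family Credit: base = 4 × $475 = $1,900. 18% of the $10,300 excess over $181,400 is $1,854; credit = $1,900 − $1,854 = $46.

$46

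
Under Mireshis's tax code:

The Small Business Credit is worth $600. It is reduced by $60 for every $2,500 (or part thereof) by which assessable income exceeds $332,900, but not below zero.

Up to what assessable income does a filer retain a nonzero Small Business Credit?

After 9 increments the reduction is 9 × $60 = $540, leaving $60; one more increment wipes it out. Increment 9 ends at excess 9 × $2,500 = $22,500, so the highest qualifying income is $332,900 + $22,500 = $355,400.

$355,400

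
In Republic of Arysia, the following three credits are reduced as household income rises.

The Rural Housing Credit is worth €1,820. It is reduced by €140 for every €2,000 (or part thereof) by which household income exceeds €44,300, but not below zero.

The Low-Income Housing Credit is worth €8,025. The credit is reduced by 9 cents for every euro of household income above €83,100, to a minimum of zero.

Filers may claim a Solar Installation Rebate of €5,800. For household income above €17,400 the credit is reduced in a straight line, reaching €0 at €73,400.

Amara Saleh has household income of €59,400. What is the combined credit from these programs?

Rural Housing Credit: income exceeds €44,300 by €15,100, which is 8 full-or-partial €2,000 increments; reduction = 8 × €140 = €1,120, leaving €700.
Low-Income Housing Credit: €59,400 is at or below the €83,100 threshold, so the full €8,025 applies.
Solar Installation Rebate: €59,400 is €42,000 into a €56,000 phase-out range, leaving 14,000/56,000 of the credit: €5,800 × 14,000/56,000 = €1,450.
Total: €700 + €8,025 + €1,450 = €10,175.

€10,175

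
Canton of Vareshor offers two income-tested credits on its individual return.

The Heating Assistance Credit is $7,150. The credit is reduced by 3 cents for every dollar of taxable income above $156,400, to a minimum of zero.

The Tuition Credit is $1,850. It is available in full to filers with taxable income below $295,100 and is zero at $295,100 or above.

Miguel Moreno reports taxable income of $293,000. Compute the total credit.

Heating Assistance Credit: 3% of the $136,600 excess over $156,400 is $4,098; credit = $7,150 − $4,098 = $3,052.
Tuition Credit: $293,000 is below the $295,100 cutoff, so the full $1,850 applies.
Total: $3,052 + $1,850 = $4,902.

$4,902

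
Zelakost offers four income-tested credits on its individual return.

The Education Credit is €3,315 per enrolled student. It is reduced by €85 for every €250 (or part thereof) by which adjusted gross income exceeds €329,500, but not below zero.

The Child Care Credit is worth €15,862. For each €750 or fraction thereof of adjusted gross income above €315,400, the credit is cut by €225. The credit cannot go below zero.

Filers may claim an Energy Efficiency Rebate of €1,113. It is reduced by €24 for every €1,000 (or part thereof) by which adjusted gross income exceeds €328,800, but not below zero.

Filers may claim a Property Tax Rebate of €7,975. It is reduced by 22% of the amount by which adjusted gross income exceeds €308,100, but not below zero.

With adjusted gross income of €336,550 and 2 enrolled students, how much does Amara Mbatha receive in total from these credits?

Education Credit: base = 2 × €3,315 = €6,630. income exceeds €329,500 by €7,050, which is 29 full-or-partial €250 increments; reduction = 29 × €85 = €2,465, leaving €4,165.
Child Care Credit: income exceeds €315,400 by €21,150, which is 29 full-or-partial €750 increments; reduction = 29 × €225 = €6,525, leaving €9,337.
Energy Efficiency Rebate: income exceeds €328,800 by €7,750, which is 8 full-or-partial €1,000 increments; reduction = 8 × €24 = €192, leaving €921.
Property Tax Rebate: 22% of the €28,450 excess over €308,100 is €6,259; credit = €7,975 − €6,259 = €1,716.
Total: €4,165 + €9,337 + €921 + €1,716 = €16,139.

€16,139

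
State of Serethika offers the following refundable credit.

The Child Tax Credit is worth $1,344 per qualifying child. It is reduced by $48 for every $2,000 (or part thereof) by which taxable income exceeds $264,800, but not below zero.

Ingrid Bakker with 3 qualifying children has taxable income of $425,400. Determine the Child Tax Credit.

Child Tax Credit: base = 3 × $1,344 = $4,032. income exceeds $264,800 by $160,600, which is 81 full-or-partial $2,000 increments; reduction = 81 × $48 = $3,888, leaving $144.

$144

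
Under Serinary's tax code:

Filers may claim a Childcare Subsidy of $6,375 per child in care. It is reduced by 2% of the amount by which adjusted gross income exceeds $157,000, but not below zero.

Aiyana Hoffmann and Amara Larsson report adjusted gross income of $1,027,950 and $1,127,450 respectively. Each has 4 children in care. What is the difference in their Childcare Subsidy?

$1,990

Aiyana ($1,027,950): Childcare Subsidy: base = 4 × $6,375 = $25,500. 2% of the $870,950 excess over $157,000 is $17,419; credit = $25,500 − $17,419 = $8,081.
Amara ($1,127,450): Childcare Subsidy: base = 4 × $6,375 = $25,500. 2% of the $970,450 excess over $157,000 is $19,409; credit = $25,500 − $19,409 = $6,091.
Difference: |$8,081 − $6,091| = $1,990.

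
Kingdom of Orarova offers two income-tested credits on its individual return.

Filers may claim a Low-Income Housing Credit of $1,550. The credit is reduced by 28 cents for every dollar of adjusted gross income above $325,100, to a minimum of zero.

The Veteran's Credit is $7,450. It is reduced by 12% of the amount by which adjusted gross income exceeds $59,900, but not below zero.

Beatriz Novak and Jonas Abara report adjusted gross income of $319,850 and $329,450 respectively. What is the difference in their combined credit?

$1,218

Beatriz ($319,850): Low-Income Housing Credit: $319,850 is at or below the $325,100 threshold, so the full $1,550 applies. Veteran's Credit: 12% of the $259,950 excess over $59,900 is $31,194 ≥ base, so the credit is $0. total $1,550 + $0 = $1,550
Jonas ($329,450): Low-Income Housing Credit: 28% of the $4,350 excess over $325,100 is $1,218; credit = $1,550 − $1,218 = $332. Veteran's Credit: 12% of the $269,550 excess over $59,900 is $32,346 ≥ base, so the credit is $0. total $332 + $0 = $332
Difference: |$1,550 − $332| = $1,218.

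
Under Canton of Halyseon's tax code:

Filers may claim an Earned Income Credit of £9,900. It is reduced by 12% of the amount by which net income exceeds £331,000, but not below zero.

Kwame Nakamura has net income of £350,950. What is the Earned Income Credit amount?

£7,506

Earned Income Credit: 12% of the £19,950 excess over £331,000 is £2,394; credit = £9,900 − £2,394 = £7,506.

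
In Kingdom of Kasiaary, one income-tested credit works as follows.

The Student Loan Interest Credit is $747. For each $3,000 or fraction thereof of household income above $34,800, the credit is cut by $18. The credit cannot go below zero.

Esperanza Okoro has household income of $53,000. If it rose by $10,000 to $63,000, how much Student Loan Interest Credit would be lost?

$54

At $53,000 — income exceeds $34,800 by $18,200, which is 7 full-or-partial $3,000 increments; reduction = 7 × $18 = $126, leaving $621.
At $63,000 — income exceeds $34,800 by $28,200, which is 10 full-or-partial $3,000 increments; reduction = 10 × $18 = $180, leaving $567.
Lost: $621 − $567 = $54.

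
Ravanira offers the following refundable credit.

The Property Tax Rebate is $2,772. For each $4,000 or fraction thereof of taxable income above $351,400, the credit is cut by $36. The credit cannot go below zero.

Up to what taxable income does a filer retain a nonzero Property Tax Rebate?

$655,400

After 76 increments the reduction is 76 × $36 = $2,736, leaving $36; one more increment wipes it out. Increment 76 ends at excess 76 × $4,000 = $304,000, so the highest qualifying income is $351,400 + $304,000 = $655,400.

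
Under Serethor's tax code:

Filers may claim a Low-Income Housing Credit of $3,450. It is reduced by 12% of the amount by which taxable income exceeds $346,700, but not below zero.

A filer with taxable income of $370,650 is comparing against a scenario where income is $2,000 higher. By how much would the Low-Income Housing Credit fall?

$240

At $370,650 — 12% of the $23,950 excess over $346,700 is $2,874; credit = $3,450 − $2,874 = $576.
At $372,650 — 12% of the $25,950 excess over $346,700 is $3,114; credit = $3,450 − $3,114 = $336.
Lost: $576 − $336 = $240.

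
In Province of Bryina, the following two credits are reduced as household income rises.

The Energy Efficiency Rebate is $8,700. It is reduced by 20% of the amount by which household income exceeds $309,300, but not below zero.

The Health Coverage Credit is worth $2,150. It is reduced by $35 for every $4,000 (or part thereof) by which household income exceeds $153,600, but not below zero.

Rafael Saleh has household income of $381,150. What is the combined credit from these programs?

Energy Efficiency Rebate: 20% of the $71,850 excess over $309,300 is $14,370 ≥ base, so the credit is $0.
Health Coverage Credit: income exceeds $153,600 by $227,550, which is 57 full-or-partial $4,000 increments; reduction = 57 × $35 = $1,995, leaving $155.
Total: $0 + $155 = $155.

$155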